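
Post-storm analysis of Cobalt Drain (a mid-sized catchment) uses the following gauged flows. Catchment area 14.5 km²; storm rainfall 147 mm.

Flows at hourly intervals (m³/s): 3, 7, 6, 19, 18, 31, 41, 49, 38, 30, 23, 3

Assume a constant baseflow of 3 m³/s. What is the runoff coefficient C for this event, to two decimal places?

ΣQ_DR = 232.0 m³/s; V = ΣQ_DR·Δt = 8.352 × 10^5 m³.
Runoff depth d = V / A = 57.60 mm.
C = d / P = 57.60 / 147 = 0.39.

C ≈ 0.39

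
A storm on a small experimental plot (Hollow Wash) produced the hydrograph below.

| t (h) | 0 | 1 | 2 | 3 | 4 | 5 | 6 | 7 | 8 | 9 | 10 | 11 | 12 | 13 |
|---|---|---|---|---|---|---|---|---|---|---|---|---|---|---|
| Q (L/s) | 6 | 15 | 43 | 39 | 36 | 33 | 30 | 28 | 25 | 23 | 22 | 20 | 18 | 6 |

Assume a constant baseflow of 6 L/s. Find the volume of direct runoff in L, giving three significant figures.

V ≈ 9.36 × 10^5 L

Direct-runoff ordinates (Q − Q_b): 0.0, 9.0, 37.0, 33.0, 30.0, 27.0, 24.0, 22.0, 19.0, 17.0, 16.0, 14.0, 12.0, 0.0 L/s.
ΣQ_DR = 260.0 L/s.
With Δt = 1 h = 3600 s, V = ΣQ_DR · Δt = 260.0 × 3600 = 9.36 × 10^5 L.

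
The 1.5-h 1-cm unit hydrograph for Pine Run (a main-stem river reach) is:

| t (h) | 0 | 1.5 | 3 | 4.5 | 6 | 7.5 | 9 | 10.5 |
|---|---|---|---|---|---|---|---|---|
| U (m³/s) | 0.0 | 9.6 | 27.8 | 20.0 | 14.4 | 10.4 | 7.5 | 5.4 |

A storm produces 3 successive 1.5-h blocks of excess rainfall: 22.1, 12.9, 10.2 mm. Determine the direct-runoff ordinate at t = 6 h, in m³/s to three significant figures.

Q ≈ 86.0 m³/s

By discrete convolution, Q_j = Σ (P_i / 10 mm) · U_{j−i}.
At t = 6 h (j=4): Q = (22.1/10)·14.4 + (12.9/10)·20.0 + (10.2/10)·27.8 = 86.0 m³/s.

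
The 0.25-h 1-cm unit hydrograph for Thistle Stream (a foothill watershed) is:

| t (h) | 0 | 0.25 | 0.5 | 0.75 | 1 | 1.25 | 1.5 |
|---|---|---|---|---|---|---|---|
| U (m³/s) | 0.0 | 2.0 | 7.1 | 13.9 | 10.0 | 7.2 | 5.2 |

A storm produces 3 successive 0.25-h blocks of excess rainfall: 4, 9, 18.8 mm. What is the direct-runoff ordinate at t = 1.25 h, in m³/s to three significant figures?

By discrete convolution, Q_j = Σ (P_i / 10 mm) · U_{j−i}.
At t = 1.25 h (j=5): Q = (4/10)·7.2 + (9/10)·10.0 + (18.8/10)·13.9 = 38.0 m³/s.

Q ≈ 38.0 m³/s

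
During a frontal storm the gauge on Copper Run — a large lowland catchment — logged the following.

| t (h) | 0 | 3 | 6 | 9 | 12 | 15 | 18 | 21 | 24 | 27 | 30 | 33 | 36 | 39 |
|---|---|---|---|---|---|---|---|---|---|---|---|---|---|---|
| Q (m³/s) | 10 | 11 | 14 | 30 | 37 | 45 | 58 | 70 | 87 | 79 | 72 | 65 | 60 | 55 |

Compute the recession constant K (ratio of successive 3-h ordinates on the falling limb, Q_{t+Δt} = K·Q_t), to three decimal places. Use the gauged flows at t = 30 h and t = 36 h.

K ≈ 0.913

Using the recession-limb readings at t = 30 h and t = 36 h: Q falls from 72 to 60 m³/s over 2 intervals.
K = (Q₂/Q₁)^(1/2) = (60/72)^(1/2) = 0.913.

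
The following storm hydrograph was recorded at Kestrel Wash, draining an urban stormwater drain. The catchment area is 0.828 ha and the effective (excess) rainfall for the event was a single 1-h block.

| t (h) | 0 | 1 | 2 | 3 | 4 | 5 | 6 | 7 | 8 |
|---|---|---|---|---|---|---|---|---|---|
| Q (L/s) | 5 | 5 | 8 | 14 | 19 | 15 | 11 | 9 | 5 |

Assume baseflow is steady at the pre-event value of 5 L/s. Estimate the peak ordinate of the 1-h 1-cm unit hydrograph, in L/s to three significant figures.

Direct runoff: 0.0, 0.0, 3.0, 9.0, 14.0, 10.0, 6.0, 4.0, 0.0 L/s; ΣQ_DR = 46.00 L/s, peak = 14.0 L/s.
Runoff depth d = ΣQ_DR·Δt / A = 46.00 × 3600 / (0.828 ha) = 20.00 mm.
The 1-cm UH is the DRH scaled by (10 mm)/d, so U_p = 14.0 × 10/20.00 = 7.00 L/s.

U_p ≈ 7.00 L/s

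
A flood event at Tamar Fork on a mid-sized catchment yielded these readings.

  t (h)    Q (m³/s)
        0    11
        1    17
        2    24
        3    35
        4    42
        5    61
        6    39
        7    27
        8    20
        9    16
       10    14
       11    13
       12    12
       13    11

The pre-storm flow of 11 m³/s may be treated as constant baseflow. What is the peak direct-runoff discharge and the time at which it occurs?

Q_p = 50.0 m³/s at t = 5 h

Subtracting baseflow gives direct-runoff ordinates: 0.0, 6.0, 13.0, 24.0, 31.0, 50.0, 28.0, 16.0, 9.0, 5.0, 3.0, 2.0, 1.0, 0.0 m³/s.
The maximum is 50.0 m³/s, occurring at the reading for t = 5 h.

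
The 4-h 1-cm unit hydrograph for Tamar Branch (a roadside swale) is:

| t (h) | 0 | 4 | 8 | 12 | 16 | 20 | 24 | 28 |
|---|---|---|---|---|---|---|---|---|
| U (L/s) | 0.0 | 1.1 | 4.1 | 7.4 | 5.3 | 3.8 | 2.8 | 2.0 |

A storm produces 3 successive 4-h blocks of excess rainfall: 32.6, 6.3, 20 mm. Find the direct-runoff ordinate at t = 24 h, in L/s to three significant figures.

By discrete convolution, Q_j = Σ (P_i / 10 mm) · U_{j−i}.
At t = 24 h (j=6): Q = (32.6/10)·2.8 + (6.3/10)·3.8 + (20/10)·5.3 = 22.1 L/s.

Q ≈ 22.1 L/s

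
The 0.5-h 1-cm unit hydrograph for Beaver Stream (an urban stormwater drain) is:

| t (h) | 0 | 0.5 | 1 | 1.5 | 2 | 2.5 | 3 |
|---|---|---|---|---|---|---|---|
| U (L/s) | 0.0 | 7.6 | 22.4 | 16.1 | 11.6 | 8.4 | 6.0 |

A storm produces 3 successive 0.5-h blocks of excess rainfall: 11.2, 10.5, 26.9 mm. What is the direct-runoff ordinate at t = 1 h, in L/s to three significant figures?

By discrete convolution, Q_j = Σ (P_i / 10 mm) · U_{j−i}.
At t = 1 h (j=2): Q = (11.2/10)·22.4 + (10.5/10)·7.6 + (26.9/10)·0.0 = 33.1 L/s.

Q ≈ 33.1 L/s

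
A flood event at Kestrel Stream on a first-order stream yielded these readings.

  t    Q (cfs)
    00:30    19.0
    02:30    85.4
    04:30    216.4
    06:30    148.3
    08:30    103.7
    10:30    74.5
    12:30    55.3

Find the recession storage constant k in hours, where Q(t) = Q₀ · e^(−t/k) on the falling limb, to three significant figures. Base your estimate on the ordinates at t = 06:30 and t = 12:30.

On the falling limb, Q drops from 148.3 to 55.3 cfs between t = 06:30 and t = 12:30 (Δt = 6 h).
k = −Δt / ln(Q₂/Q₁) = −6 / ln(55.3/148.3) = 6.08 h.

k ≈ 6.08 h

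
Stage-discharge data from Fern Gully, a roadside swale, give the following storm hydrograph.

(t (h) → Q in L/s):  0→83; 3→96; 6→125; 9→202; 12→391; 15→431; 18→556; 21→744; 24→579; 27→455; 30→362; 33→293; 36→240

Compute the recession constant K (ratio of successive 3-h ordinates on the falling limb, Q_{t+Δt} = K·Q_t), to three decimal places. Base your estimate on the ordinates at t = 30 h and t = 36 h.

Using the recession-limb readings at t = 30 h and t = 36 h: Q falls from 362 to 240 L/s over 2 intervals.
K = (Q₂/Q₁)^(1/2) = (240/362)^(1/2) = 0.814.

K ≈ 0.814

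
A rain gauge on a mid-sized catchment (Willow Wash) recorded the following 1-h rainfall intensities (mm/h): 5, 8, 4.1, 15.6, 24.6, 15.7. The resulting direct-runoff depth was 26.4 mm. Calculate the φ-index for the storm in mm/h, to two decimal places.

Only the 3 blocks with intensity above φ contribute runoff: 15.6, 24.6, 15.7 mm/h.
Σ(I−φ)·Δt = d  ⇒  (15.6+24.6+15.7 − 3φ)·1 = 26.4
φ = (55.90 − 26.4/1) / 3 = 9.83 mm/h.

φ ≈ 9.83 mm/h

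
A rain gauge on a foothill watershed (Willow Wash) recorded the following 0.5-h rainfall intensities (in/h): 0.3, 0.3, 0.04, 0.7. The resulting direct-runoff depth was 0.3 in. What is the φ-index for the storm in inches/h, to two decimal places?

φ ≈ 0.23 in/h

Only the 3 blocks with intensity above φ contribute runoff: 0.3, 0.3, 0.7 in/h.
Σ(I−φ)·Δt = d  ⇒  (0.3+0.3+0.7 − 3φ)·0.5 = 0.3
φ = (1.300 − 0.3/0.5) / 3 = 0.23 in/h.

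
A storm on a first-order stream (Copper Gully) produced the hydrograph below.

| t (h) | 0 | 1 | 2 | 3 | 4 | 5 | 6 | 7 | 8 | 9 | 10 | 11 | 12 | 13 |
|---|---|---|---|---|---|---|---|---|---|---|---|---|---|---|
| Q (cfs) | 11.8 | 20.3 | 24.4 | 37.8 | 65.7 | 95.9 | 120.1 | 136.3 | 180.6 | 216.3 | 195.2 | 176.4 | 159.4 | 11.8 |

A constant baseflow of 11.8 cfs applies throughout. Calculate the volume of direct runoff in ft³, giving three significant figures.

V ≈ 4.63 × 10^6 ft³

Direct-runoff ordinates (Q − Q_b): 0.0, 8.5, 12.6, 26.0, 53.9, 84.1, 108.3, 124.5, 168.8, 204.5, 183.4, 164.6, 147.6, 0.0 cfs.
ΣQ_DR = 1287 cfs.
With Δt = 1 h = 3600 s, V = ΣQ_DR · Δt = 1287 × 3600 = 4.63 × 10^6 ft³.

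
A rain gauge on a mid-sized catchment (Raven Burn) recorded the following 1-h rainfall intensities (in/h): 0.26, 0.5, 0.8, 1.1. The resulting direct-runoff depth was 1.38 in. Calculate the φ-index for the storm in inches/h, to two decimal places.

φ ≈ 0.34 in/h

Only the 3 blocks with intensity above φ contribute runoff: 0.5, 0.8, 1.1 in/h.
Σ(I−φ)·Δt = d  ⇒  (0.5+0.8+1.1 − 3φ)·1 = 1.38
φ = (2.400 − 1.38/1) / 3 = 0.34 in/h.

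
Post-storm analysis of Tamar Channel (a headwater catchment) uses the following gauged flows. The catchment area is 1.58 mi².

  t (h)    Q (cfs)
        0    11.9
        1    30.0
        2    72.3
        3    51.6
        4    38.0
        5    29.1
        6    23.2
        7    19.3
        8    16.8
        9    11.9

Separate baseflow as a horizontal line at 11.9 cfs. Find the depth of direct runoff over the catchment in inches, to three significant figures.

d ≈ 0.182 in

Direct runoff: 0.0, 18.1, 60.4, 39.7, 26.1, 17.2, 11.3, 7.4, 4.9, 0.0 cfs; ΣQ_DR = 185.1 cfs.
V = ΣQ_DR · Δt = 185.1 × 3600 s = 6.664 × 10^5 ft³.
Over A = 1.58 mi², depth = V / A = 0.182 in.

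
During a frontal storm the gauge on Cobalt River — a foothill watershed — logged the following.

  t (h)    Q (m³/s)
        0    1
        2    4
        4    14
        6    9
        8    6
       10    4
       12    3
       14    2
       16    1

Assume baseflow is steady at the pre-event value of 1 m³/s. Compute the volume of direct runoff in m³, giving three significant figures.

Direct-runoff ordinates (Q − Q_b): 0.0, 3.0, 13.0, 8.0, 5.0, 3.0, 2.0, 1.0, 0.0 m³/s.
ΣQ_DR = 35.00 m³/s.
With Δt = 2 h = 7200 s, V = ΣQ_DR · Δt = 35.00 × 7200 = 2.52 × 10^5 m³.

V ≈ 2.52 × 10^5 m³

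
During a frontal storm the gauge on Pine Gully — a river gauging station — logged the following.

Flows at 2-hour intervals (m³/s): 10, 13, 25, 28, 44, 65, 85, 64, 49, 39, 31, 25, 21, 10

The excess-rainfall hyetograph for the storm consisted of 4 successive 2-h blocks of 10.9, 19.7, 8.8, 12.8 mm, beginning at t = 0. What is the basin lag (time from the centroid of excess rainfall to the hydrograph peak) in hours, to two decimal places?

t_L ≈ 8.10 h

Centroid of excess rainfall: t_c = Σ P_i·t̄_i / ΣP_i = 3.9004 h (block centres at 1, 3, 5, 7 h).
Hydrograph peak occurs at t = 12 h, so basin lag t_L = 12 − 3.9004 = 8.10 h.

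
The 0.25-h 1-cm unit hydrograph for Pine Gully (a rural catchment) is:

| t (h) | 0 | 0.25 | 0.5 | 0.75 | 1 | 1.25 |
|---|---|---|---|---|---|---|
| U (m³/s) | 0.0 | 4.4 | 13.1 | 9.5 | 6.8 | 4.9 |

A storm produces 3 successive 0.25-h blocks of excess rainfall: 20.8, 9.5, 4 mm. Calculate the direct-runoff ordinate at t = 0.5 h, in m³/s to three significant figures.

By discrete convolution, Q_j = Σ (P_i / 10 mm) · U_{j−i}.
At t = 0.5 h (j=2): Q = (20.8/10)·13.1 + (9.5/10)·4.4 + (4/10)·0.0 = 31.4 m³/s.

Q ≈ 31.4 m³/s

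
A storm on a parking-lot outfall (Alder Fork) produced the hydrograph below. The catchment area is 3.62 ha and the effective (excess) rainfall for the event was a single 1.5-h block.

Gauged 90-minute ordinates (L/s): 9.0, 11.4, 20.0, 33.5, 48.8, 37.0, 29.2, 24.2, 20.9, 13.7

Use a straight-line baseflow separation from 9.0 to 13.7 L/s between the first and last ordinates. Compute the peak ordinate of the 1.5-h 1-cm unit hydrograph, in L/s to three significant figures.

U_p ≈ 18.8 L/s

Direct runoff: 0.00, 1.88, 9.96, 22.93, 37.71, 25.39, 17.07, 11.54, 7.72, 0.00 L/s; ΣQ_DR = 134.2 L/s, peak = 37.71 L/s.
Runoff depth d = ΣQ_DR·Δt / A = 134.2 × 5400 / (3.62 ha) = 20.02 mm.
The 1-cm UH is the DRH scaled by (10 mm)/d, so U_p = 37.71 × 10/20.02 = 18.8 L/s.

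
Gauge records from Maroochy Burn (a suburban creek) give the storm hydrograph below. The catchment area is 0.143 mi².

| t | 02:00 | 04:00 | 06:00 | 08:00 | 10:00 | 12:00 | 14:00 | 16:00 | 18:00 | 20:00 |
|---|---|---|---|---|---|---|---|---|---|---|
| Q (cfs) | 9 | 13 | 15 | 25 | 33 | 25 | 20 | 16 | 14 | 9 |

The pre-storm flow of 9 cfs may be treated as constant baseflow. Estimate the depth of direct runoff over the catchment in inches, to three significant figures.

d ≈ 1.93 in

Direct runoff: 0.0, 4.0, 6.0, 16.0, 24.0, 16.0, 11.0, 7.0, 5.0, 0.0 cfs; ΣQ_DR = 89.00 cfs.
V = ΣQ_DR · Δt = 89.00 × 7200 s = 6.408 × 10^5 ft³.
Over A = 0.143 mi², depth = V / A = 1.93 in.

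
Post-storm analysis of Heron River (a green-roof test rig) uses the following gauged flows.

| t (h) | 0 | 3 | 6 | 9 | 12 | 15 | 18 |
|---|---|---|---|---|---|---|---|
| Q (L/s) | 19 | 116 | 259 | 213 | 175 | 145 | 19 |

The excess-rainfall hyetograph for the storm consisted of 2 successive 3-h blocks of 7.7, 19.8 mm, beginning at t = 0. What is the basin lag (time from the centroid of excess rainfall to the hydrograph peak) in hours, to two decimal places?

Centroid of excess rainfall: t_c = Σ P_i·t̄_i / ΣP_i = 3.6600 h (block centres at 1.5, 4.5 h).
Hydrograph peak occurs at t = 6 h, so basin lag t_L = 6 − 3.6600 = 2.34 h.

t_L ≈ 2.34 h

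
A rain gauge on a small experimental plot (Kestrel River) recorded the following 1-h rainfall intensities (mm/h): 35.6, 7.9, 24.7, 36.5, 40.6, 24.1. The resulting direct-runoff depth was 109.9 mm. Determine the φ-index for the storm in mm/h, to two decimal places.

φ ≈ 10.32 mm/h

Only the 5 blocks with intensity above φ contribute runoff: 35.6, 24.7, 36.5, 40.6, 24.1 mm/h.
Σ(I−φ)·Δt = d  ⇒  (35.6+24.7+36.5+40.6+24.1 − 5φ)·1 = 109.9
φ = (161.5 − 109.9/1) / 5 = 10.32 mm/h.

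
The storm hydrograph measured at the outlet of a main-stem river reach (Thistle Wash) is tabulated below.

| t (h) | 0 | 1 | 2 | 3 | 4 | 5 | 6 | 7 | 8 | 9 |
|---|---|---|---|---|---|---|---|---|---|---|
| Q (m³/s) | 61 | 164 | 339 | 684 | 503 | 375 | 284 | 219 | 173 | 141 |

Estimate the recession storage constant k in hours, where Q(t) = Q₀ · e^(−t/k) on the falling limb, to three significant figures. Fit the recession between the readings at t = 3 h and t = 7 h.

On the falling limb, Q drops from 684 to 219 m³/s between t = 3 h and t = 7 h (Δt = 4 h).
k = −Δt / ln(Q₂/Q₁) = −4 / ln(219/684) = 3.51 h.

k ≈ 3.51 h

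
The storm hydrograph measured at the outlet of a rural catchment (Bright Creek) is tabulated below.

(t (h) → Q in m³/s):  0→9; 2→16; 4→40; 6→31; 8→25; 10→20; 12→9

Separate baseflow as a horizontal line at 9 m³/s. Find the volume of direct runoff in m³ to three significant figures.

Direct-runoff ordinates (Q − Q_b): 0.0, 7.0, 31.0, 22.0, 16.0, 11.0, 0.0 m³/s.
ΣQ_DR = 87.00 m³/s.
With Δt = 2 h = 7200 s, V = ΣQ_DR · Δt = 87.00 × 7200 = 6.26 × 10^5 m³.

V ≈ 6.26 × 10^5 m³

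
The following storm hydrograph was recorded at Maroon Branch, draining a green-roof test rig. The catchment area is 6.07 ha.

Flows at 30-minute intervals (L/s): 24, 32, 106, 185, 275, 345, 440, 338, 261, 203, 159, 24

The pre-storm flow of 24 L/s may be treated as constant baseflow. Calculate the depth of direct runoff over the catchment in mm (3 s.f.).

Direct runoff: 0.0, 8.0, 82.0, 161.0, 251.0, 321.0, 416.0, 314.0, 237.0, 179.0, 135.0, 0.0 L/s; ΣQ_DR = 2104 L/s.
V = ΣQ_DR · Δt = 2104 × 1800 s = 3.787 × 10^6 L.
Over A = 6.07 ha, depth = V / A = 62.4 mm.

d ≈ 62.4 mm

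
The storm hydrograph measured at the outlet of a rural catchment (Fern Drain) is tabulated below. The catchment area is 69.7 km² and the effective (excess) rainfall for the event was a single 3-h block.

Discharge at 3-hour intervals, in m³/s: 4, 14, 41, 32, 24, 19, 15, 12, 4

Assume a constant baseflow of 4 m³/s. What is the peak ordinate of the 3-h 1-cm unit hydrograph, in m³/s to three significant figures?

U_p ≈ 18.5 m³/s

Direct runoff: 0.0, 10.0, 37.0, 28.0, 20.0, 15.0, 11.0, 8.0, 0.0 m³/s; ΣQ_DR = 129.0 m³/s, peak = 37.0 m³/s.
Runoff depth d = ΣQ_DR·Δt / A = 129.0 × 10800 / (69.7 km²) = 19.99 mm.
The 1-cm UH is the DRH scaled by (10 mm)/d, so U_p = 37.0 × 10/19.99 = 18.5 m³/s.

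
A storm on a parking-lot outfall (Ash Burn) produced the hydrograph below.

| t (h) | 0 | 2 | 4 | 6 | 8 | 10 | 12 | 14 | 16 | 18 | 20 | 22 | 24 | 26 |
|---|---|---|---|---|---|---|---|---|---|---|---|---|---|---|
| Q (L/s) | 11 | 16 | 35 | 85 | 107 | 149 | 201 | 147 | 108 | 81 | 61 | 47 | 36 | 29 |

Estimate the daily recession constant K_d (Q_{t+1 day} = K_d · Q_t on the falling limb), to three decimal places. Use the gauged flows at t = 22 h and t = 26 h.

K_d ≈ 0.055

Between t = 22 h and t = 26 h the flow falls from 47 to 29 L/s over 2×2 h = 4 h.
Per-interval ratio K = (29/47)^(1/2) = 0.7855; K_d = K^(24/2) = 0.055.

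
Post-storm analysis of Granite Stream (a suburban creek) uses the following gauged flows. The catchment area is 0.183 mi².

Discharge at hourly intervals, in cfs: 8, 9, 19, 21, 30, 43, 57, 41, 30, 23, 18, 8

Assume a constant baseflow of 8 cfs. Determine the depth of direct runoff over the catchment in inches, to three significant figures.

d ≈ 1.79 in

Direct runoff: 0.0, 1.0, 11.0, 13.0, 22.0, 35.0, 49.0, 33.0, 22.0, 15.0, 10.0, 0.0 cfs; ΣQ_DR = 211.0 cfs.
V = ΣQ_DR · Δt = 211.0 × 3600 s = 7.596 × 10^5 ft³.
Over A = 0.183 mi², depth = V / A = 1.79 in.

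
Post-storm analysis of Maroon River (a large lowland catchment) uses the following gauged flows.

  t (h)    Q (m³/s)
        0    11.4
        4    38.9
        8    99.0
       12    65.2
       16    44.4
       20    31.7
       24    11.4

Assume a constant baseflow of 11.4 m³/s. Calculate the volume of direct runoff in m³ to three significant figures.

V ≈ 3.20 × 10^6 m³

Direct-runoff ordinates (Q − Q_b): 0.0, 27.5, 87.6, 53.8, 33.0, 20.3, 0.0 m³/s.
ΣQ_DR = 222.2 m³/s.
With Δt = 4 h = 14400 s, V = ΣQ_DR · Δt = 222.2 × 14400 = 3.20 × 10^6 m³.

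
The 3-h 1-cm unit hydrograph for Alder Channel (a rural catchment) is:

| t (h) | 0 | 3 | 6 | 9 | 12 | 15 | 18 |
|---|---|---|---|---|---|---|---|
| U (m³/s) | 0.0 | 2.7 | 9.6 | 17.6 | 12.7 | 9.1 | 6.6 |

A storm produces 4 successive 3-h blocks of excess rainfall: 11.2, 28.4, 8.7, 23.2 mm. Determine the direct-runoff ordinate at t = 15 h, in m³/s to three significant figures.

By discrete convolution, Q_j = Σ (P_i / 10 mm) · U_{j−i}.
At t = 15 h (j=5): Q = (11.2/10)·9.1 + (28.4/10)·12.7 + (8.7/10)·17.6 + (23.2/10)·9.6 = 83.8 m³/s.

Q ≈ 83.8 m³/s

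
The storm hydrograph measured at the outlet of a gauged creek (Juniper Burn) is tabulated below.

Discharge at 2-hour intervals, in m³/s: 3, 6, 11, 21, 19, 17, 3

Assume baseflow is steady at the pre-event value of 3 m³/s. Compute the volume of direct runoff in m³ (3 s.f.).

V ≈ 4.25 × 10^5 m³

Direct-runoff ordinates (Q − Q_b): 0.0, 3.0, 8.0, 18.0, 16.0, 14.0, 0.0 m³/s.
ΣQ_DR = 59.00 m³/s.
With Δt = 2 h = 7200 s, V = ΣQ_DR · Δt = 59.00 × 7200 = 4.25 × 10^5 m³.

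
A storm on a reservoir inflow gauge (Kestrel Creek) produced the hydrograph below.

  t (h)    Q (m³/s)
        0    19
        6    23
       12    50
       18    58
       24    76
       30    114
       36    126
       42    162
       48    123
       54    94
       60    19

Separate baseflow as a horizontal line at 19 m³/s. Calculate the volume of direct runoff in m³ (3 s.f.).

Direct-runoff ordinates (Q − Q_b): 0.0, 4.0, 31.0, 39.0, 57.0, 95.0, 107.0, 143.0, 104.0, 75.0, 0.0 m³/s.
ΣQ_DR = 655.0 m³/s.
With Δt = 6 h = 21600 s, V = ΣQ_DR · Δt = 655.0 × 21600 = 1.41 × 10^7 m³.

V ≈ 1.41 × 10^7 m³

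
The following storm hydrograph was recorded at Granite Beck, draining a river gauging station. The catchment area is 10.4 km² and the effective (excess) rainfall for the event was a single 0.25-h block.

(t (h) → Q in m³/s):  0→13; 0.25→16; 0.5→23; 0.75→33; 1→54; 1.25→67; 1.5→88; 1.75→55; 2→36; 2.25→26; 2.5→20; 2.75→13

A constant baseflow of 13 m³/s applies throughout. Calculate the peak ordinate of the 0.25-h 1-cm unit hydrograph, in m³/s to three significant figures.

Direct runoff: 0.0, 3.0, 10.0, 20.0, 41.0, 54.0, 75.0, 42.0, 23.0, 13.0, 7.0, 0.0 m³/s; ΣQ_DR = 288.0 m³/s, peak = 75.0 m³/s.
Runoff depth d = ΣQ_DR·Δt / A = 288.0 × 900 / (10.4 km²) = 24.92 mm.
The 1-cm UH is the DRH scaled by (10 mm)/d, so U_p = 75.0 × 10/24.92 = 30.1 m³/s.

U_p ≈ 30.1 m³/s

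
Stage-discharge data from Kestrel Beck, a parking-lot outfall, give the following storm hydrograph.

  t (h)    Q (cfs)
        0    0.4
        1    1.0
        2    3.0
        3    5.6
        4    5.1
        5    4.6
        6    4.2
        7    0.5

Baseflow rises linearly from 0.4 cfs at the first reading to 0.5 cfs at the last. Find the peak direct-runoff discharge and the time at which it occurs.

Subtracting baseflow gives direct-runoff ordinates: 0.00, 0.59, 2.57, 5.16, 4.64, 4.13, 3.71, 0.00 cfs.
The maximum is 5.16 cfs, occurring at the reading for t = 3 h.

Q_p = 5.16 cfs at t = 3 h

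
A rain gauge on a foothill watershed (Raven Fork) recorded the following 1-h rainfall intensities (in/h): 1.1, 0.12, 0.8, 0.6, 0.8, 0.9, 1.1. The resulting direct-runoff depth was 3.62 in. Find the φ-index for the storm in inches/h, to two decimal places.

φ ≈ 0.28 in/h

Only the 6 blocks with intensity above φ contribute runoff: 1.1, 0.8, 0.6, 0.8, 0.9, 1.1 in/h.
Σ(I−φ)·Δt = d  ⇒  (1.1+0.8+0.6+0.8+0.9+1.1 − 6φ)·1 = 3.62
φ = (5.300 − 3.62/1) / 6 = 0.28 in/h.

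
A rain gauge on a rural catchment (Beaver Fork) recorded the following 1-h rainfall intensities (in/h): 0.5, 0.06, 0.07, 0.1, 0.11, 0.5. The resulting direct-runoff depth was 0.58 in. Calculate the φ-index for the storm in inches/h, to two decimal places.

φ ≈ 0.21 in/h

Only the 2 blocks with intensity above φ contribute runoff: 0.5, 0.5 in/h.
Σ(I−φ)·Δt = d  ⇒  (0.5+0.5 − 2φ)·1 = 0.58
φ = (1.000 − 0.58/1) / 2 = 0.21 in/h.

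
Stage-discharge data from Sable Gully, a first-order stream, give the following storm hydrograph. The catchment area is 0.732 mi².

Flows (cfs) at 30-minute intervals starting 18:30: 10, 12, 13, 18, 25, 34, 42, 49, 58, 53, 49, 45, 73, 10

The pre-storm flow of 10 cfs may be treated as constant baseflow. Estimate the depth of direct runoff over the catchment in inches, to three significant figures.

d ≈ 0.372 in

Direct runoff: 0.0, 2.0, 3.0, 8.0, 15.0, 24.0, 32.0, 39.0, 48.0, 43.0, 39.0, 35.0, 63.0, 0.0 cfs; ΣQ_DR = 351.0 cfs.
V = ΣQ_DR · Δt = 351.0 × 1800 s = 6.318 × 10^5 ft³.
Over A = 0.732 mi², depth = V / A = 0.372 in.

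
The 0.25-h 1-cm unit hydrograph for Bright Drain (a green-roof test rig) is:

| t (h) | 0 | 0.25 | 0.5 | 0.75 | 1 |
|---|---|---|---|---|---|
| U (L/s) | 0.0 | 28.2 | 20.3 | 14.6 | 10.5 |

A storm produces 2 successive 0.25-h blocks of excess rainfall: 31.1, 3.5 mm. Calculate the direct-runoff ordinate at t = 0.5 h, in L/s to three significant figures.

Q ≈ 73.0 L/s

By discrete convolution, Q_j = Σ (P_i / 10 mm) · U_{j−i}.
At t = 0.5 h (j=2): Q = (31.1/10)·20.3 + (3.5/10)·28.2 = 73.0 L/s.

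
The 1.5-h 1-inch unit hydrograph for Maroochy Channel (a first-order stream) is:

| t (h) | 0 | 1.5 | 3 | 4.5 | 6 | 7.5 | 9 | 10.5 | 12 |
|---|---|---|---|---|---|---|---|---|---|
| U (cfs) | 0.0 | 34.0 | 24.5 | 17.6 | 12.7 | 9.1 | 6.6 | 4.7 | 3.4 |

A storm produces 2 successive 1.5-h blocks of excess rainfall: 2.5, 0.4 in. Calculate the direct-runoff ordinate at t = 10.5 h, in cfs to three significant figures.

By discrete convolution, Q_j = Σ (P_i / 1 in) · U_{j−i}.
At t = 10.5 h (j=7): Q = (2.5/1)·4.7 + (0.4/1)·6.6 = 14.4 cfs.

Q ≈ 14.4 cfs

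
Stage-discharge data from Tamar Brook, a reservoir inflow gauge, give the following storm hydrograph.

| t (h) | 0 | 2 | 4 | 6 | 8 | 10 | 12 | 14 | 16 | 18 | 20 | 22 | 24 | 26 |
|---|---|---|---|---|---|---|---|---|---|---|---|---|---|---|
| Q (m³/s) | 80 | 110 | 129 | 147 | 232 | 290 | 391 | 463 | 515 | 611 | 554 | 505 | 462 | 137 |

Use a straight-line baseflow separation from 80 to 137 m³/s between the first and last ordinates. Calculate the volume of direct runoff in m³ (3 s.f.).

Direct-runoff ordinates (Q − Q_b): 0.00, 25.62, 40.23, 53.85, 134.46, 188.08, 284.69, 352.31, 399.92, 491.54, 430.15, 376.77, 329.38, 0.00 m³/s.
ΣQ_DR = 3107 m³/s.
With Δt = 2 h = 7200 s, V = ΣQ_DR · Δt = 3107 × 7200 = 2.24 × 10^7 m³.

V ≈ 2.24 × 10^7 m³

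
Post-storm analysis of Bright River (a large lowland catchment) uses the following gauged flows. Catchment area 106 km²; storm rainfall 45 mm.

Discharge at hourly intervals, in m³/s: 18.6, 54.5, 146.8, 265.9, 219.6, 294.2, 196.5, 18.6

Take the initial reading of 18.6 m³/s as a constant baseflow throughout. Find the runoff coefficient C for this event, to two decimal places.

ΣQ_DR = 1066 m³/s; V = ΣQ_DR·Δt = 3.837 × 10^6 m³.
Runoff depth d = V / A = 36.20 mm.
C = d / P = 36.20 / 45 = 0.80.

C ≈ 0.80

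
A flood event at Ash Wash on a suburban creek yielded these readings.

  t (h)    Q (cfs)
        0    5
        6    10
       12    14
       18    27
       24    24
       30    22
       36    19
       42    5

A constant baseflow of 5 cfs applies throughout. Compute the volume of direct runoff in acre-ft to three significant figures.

V ≈ 42.6 acre-ft

Direct-runoff ordinates (Q − Q_b): 0.0, 5.0, 9.0, 22.0, 19.0, 17.0, 14.0, 0.0 cfs.
ΣQ_DR = 86.00 cfs.
With Δt = 6 h = 21600 s, V = ΣQ_DR · Δt = 86.00 × 21600 = 1.86 × 10^6 ft³ = 42.6 acre-ft.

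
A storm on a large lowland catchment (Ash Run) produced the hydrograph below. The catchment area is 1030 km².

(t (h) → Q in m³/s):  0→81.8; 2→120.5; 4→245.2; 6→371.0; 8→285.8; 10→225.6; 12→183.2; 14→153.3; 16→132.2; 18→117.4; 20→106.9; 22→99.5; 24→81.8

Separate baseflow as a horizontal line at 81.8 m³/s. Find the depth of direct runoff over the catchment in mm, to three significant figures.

d ≈ 7.97 mm

Direct runoff: 0.0, 38.7, 163.4, 289.2, 204.0, 143.8, 101.4, 71.5, 50.4, 35.6, 25.1, 17.7, 0.0 m³/s; ΣQ_DR = 1141 m³/s.
V = ΣQ_DR · Δt = 1141 × 7200 s = 8.214 × 10^6 m³.
Over A = 1030 km², depth = V / A = 7.97 mm.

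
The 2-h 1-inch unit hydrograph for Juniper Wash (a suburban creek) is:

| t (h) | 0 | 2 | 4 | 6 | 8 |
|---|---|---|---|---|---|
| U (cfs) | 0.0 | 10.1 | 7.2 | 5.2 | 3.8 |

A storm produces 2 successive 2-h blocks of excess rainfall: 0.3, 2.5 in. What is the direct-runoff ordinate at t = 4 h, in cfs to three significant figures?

By discrete convolution, Q_j = Σ (P_i / 1 in) · U_{j−i}.
At t = 4 h (j=2): Q = (0.3/1)·7.2 + (2.5/1)·10.1 = 27.4 cfs.

Q ≈ 27.4 cfs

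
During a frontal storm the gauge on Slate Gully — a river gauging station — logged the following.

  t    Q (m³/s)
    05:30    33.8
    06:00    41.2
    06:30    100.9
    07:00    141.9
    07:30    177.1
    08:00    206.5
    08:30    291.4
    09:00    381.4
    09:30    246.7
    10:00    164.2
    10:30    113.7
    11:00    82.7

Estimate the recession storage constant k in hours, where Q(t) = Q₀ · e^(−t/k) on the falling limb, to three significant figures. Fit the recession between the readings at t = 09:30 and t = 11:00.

On the falling limb, Q drops from 246.7 to 82.7 m³/s between t = 09:30 and t = 11:00 (Δt = 1.5 h).
k = −Δt / ln(Q₂/Q₁) = −1.5 / ln(82.7/246.7) = 1.37 h.

k ≈ 1.37 h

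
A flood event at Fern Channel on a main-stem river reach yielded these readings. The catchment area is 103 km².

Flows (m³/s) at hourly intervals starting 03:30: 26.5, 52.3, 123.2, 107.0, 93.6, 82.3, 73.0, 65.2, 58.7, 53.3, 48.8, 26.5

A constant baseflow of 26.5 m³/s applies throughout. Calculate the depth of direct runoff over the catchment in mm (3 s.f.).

d ≈ 17.2 mm

Direct runoff: 0.0, 25.8, 96.7, 80.5, 67.1, 55.8, 46.5, 38.7, 32.2, 26.8, 22.3, 0.0 m³/s; ΣQ_DR = 492.4 m³/s.
V = ΣQ_DR · Δt = 492.4 × 3600 s = 1.773 × 10^6 m³.
Over A = 103 km², depth = V / A = 17.2 mm.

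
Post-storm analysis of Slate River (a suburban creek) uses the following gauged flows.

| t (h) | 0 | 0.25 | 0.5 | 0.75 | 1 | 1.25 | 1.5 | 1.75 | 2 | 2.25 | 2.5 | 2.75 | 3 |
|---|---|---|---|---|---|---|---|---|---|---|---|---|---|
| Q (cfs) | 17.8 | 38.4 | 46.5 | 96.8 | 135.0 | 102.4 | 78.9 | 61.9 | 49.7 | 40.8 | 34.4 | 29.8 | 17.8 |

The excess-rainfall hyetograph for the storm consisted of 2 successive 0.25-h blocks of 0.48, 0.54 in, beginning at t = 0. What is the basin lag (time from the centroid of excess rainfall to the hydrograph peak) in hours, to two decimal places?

Centroid of excess rainfall: t_c = Σ P_i·t̄_i / ΣP_i = 0.2574 h (block centres at 0.125, 0.375 h).
Hydrograph peak occurs at t = 1 h, so basin lag t_L = 1 − 0.2574 = 0.74 h.

t_L ≈ 0.74 h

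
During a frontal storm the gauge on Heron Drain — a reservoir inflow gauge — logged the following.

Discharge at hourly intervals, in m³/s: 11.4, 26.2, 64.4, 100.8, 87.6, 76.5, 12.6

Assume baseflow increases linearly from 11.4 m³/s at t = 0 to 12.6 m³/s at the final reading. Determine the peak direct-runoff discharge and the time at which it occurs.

Subtracting baseflow gives direct-runoff ordinates: 0.00, 14.60, 52.60, 88.80, 75.40, 64.10, 0.00 m³/s.
The maximum is 88.80 m³/s, occurring at the reading for t = 3 h.

Q_p = 88.80 m³/s at t = 3 h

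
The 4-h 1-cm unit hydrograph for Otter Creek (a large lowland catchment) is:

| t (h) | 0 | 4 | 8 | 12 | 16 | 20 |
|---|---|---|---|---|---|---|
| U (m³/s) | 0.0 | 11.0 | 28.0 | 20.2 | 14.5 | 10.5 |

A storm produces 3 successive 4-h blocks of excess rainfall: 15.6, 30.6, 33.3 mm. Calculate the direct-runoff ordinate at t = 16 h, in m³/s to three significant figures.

By discrete convolution, Q_j = Σ (P_i / 10 mm) · U_{j−i}.
At t = 16 h (j=4): Q = (15.6/10)·14.5 + (30.6/10)·20.2 + (33.3/10)·28.0 = 178 m³/s.

Q ≈ 178 m³/s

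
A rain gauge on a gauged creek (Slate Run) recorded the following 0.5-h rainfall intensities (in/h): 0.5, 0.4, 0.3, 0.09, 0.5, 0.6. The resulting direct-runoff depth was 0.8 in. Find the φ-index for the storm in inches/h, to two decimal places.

φ ≈ 0.14 in/h

Only the 5 blocks with intensity above φ contribute runoff: 0.5, 0.4, 0.3, 0.5, 0.6 in/h.
Σ(I−φ)·Δt = d  ⇒  (0.5+0.4+0.3+0.5+0.6 − 5φ)·0.5 = 0.8
φ = (2.300 − 0.8/0.5) / 5 = 0.14 in/h.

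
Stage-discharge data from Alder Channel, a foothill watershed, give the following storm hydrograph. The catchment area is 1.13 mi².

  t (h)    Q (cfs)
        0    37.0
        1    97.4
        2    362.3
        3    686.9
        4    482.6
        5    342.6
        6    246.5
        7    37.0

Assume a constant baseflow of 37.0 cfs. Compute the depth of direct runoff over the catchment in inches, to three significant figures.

d ≈ 2.74 in

Direct runoff: 0.0, 60.4, 325.3, 649.9, 445.6, 305.6, 209.5, 0.0 cfs; ΣQ_DR = 1996 cfs.
V = ΣQ_DR · Δt = 1996 × 3600 s = 7.187 × 10^6 ft³.
Over A = 1.13 mi², depth = V / A = 2.74 in.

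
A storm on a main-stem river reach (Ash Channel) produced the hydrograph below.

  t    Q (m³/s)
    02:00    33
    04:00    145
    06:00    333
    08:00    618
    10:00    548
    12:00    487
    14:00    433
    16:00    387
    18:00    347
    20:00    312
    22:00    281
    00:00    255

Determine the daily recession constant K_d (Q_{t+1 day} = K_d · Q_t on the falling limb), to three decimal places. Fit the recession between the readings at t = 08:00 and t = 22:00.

Between t = 08:00 and t = 22:00 the flow falls from 618 to 281 m³/s over 7×2 h = 14 h.
Per-interval ratio K = (281/618)^(1/7) = 0.8935; K_d = K^(24/2) = 0.259.

K_d ≈ 0.259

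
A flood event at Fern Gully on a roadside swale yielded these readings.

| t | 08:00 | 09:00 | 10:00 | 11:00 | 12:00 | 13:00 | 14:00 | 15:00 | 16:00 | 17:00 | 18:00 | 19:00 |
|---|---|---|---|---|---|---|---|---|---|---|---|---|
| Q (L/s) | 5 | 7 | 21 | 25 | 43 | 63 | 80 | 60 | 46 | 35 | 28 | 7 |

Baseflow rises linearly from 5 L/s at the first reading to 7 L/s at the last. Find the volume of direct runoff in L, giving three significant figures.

Direct-runoff ordinates (Q − Q_b): 0.00, 1.82, 15.64, 19.45, 37.27, 57.09, 73.91, 53.73, 39.55, 28.36, 21.18, 0.00 L/s.
ΣQ_DR = 348.0 L/s.
With Δt = 1 h = 3600 s, V = ΣQ_DR · Δt = 348.0 × 3600 = 1.25 × 10^6 L.

V ≈ 1.25 × 10^6 L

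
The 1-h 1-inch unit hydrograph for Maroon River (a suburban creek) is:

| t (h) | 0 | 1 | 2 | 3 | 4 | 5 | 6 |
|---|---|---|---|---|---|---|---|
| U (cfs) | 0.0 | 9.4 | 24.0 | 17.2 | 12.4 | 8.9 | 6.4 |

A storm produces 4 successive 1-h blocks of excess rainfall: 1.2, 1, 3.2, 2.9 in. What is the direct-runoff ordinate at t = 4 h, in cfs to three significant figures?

Q ≈ 136 cfs

By discrete convolution, Q_j = Σ (P_i / 1 in) · U_{j−i}.
At t = 4 h (j=4): Q = (1.2/1)·12.4 + (1/1)·17.2 + (3.2/1)·24.0 + (2.9/1)·9.4 = 136 cfs.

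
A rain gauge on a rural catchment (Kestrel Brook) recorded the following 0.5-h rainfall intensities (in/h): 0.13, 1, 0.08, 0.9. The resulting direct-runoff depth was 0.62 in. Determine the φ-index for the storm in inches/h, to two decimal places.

φ ≈ 0.33 in/h

Only the 2 blocks with intensity above φ contribute runoff: 1, 0.9 in/h.
Σ(I−φ)·Δt = d  ⇒  (1+0.9 − 2φ)·0.5 = 0.62
φ = (1.900 − 0.62/0.5) / 2 = 0.33 in/h.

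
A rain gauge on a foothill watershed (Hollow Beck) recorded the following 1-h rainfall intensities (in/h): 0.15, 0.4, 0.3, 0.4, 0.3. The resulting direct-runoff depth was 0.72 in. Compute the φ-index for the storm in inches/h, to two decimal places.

Only the 4 blocks with intensity above φ contribute runoff: 0.4, 0.3, 0.4, 0.3 in/h.
Σ(I−φ)·Δt = d  ⇒  (0.4+0.3+0.4+0.3 − 4φ)·1 = 0.72
φ = (1.400 − 0.72/1) / 4 = 0.17 in/h.

φ ≈ 0.17 in/h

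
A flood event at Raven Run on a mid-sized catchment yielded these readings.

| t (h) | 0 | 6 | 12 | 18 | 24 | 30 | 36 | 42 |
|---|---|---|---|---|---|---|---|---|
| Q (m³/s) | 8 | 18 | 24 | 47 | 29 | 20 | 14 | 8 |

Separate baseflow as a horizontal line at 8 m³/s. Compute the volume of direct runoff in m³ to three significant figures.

Direct-runoff ordinates (Q − Q_b): 0.0, 10.0, 16.0, 39.0, 21.0, 12.0, 6.0, 0.0 m³/s.
ΣQ_DR = 104.0 m³/s.
With Δt = 6 h = 21600 s, V = ΣQ_DR · Δt = 104.0 × 21600 = 2.25 × 10^6 m³.

V ≈ 2.25 × 10^6 m³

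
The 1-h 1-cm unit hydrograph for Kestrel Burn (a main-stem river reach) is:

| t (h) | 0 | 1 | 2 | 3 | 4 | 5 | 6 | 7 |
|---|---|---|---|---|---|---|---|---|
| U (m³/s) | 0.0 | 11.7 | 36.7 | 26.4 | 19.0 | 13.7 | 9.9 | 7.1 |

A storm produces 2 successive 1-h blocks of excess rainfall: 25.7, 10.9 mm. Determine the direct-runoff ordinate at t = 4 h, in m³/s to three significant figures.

Q ≈ 77.6 m³/s

By discrete convolution, Q_j = Σ (P_i / 10 mm) · U_{j−i}.
At t = 4 h (j=4): Q = (25.7/10)·19.0 + (10.9/10)·26.4 = 77.6 m³/s.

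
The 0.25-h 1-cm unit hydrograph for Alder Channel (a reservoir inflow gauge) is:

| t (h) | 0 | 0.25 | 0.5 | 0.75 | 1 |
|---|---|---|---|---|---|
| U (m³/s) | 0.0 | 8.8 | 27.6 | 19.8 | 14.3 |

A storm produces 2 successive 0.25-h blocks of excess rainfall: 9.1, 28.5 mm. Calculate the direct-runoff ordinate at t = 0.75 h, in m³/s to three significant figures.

Q ≈ 96.7 m³/s

By discrete convolution, Q_j = Σ (P_i / 10 mm) · U_{j−i}.
At t = 0.75 h (j=3): Q = (9.1/10)·19.8 + (28.5/10)·27.6 = 96.7 m³/s.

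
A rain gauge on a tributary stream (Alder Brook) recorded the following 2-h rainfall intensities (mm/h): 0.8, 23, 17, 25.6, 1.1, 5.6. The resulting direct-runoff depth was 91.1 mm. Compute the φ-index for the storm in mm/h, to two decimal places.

Only the 3 blocks with intensity above φ contribute runoff: 23, 17, 25.6 mm/h.
Σ(I−φ)·Δt = d  ⇒  (23+17+25.6 − 3φ)·2 = 91.1
φ = (65.60 − 91.1/2) / 3 = 6.68 mm/h.

φ ≈ 6.68 mm/h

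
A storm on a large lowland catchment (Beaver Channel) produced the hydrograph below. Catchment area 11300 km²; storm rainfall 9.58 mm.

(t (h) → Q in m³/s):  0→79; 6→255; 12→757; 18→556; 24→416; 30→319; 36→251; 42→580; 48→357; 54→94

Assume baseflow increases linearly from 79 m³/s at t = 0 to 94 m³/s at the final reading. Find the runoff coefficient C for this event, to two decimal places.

ΣQ_DR = 2799 m³/s; V = ΣQ_DR·Δt = 6.046 × 10^7 m³.
Runoff depth d = V / A = 5.350 mm.
C = d / P = 5.350 / 9.58 = 0.56.

C ≈ 0.56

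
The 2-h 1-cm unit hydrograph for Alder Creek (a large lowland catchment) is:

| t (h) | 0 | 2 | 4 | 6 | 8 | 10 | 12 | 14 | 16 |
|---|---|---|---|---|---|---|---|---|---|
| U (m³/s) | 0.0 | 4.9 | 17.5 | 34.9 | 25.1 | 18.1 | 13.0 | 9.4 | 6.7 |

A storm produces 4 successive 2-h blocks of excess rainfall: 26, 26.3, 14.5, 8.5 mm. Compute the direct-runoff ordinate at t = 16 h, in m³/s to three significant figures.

Q ≈ 76.4 m³/s

By discrete convolution, Q_j = Σ (P_i / 10 mm) · U_{j−i}.
At t = 16 h (j=8): Q = (26/10)·6.7 + (26.3/10)·9.4 + (14.5/10)·13.0 + (8.5/10)·18.1 = 76.4 m³/s.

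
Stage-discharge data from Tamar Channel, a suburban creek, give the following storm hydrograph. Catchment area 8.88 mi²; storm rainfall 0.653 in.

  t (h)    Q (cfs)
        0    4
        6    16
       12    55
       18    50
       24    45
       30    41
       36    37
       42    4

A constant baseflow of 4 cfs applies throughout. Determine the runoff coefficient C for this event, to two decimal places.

ΣQ_DR = 220.0 cfs; V = ΣQ_DR·Δt = 4.752 × 10^6 ft³.
Runoff depth d = V / A = 0.2303 in.
C = d / P = 0.2303 / 0.653 = 0.35.

C ≈ 0.35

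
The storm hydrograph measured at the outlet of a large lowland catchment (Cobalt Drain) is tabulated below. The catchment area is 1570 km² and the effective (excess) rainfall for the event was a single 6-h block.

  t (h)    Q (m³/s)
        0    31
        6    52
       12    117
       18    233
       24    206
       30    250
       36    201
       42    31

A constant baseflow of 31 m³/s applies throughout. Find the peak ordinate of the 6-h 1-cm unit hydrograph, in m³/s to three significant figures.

U_p ≈ 182 m³/s

Direct runoff: 0.0, 21.0, 86.0, 202.0, 175.0, 219.0, 170.0, 0.0 m³/s; ΣQ_DR = 873.0 m³/s, peak = 219.0 m³/s.
Runoff depth d = ΣQ_DR·Δt / A = 873.0 × 21600 / (1570 km²) = 12.01 mm.
The 1-cm UH is the DRH scaled by (10 mm)/d, so U_p = 219.0 × 10/12.01 = 182 m³/s.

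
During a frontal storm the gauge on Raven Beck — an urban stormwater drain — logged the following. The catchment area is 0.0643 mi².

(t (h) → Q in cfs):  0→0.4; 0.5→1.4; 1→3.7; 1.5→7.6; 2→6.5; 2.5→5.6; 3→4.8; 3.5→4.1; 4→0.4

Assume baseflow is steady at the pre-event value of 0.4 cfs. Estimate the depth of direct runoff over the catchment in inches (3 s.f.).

d ≈ 0.372 in

Direct runoff: 0.0, 1.0, 3.3, 7.2, 6.1, 5.2, 4.4, 3.7, 0.0 cfs; ΣQ_DR = 30.90 cfs.
V = ΣQ_DR · Δt = 30.90 × 1800 s = 55620 ft³.
Over A = 0.0643 mi², depth = V / A = 0.372 in.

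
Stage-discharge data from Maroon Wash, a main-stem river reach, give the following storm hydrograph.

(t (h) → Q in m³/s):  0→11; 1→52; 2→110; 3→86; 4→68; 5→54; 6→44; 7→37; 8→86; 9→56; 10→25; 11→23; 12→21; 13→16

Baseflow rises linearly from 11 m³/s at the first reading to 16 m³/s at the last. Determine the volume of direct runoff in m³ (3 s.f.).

V ≈ 1.80 × 10^6 m³

Direct-runoff ordinates (Q − Q_b): 0.00, 40.62, 98.23, 73.85, 55.46, 41.08, 30.69, 23.31, 71.92, 41.54, 10.15, 7.77, 5.38, 0.00 m³/s.
ΣQ_DR = 500.0 m³/s.
With Δt = 1 h = 3600 s, V = ΣQ_DR · Δt = 500.0 × 3600 = 1.80 × 10^6 m³.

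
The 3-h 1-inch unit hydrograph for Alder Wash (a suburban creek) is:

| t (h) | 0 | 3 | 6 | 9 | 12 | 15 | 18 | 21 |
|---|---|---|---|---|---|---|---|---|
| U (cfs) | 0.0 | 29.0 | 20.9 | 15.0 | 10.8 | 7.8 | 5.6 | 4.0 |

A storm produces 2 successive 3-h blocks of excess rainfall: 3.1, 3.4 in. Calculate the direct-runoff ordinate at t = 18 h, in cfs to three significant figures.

Q ≈ 43.9 cfs

By discrete convolution, Q_j = Σ (P_i / 1 in) · U_{j−i}.
At t = 18 h (j=6): Q = (3.1/1)·5.6 + (3.4/1)·7.8 = 43.9 cfs.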